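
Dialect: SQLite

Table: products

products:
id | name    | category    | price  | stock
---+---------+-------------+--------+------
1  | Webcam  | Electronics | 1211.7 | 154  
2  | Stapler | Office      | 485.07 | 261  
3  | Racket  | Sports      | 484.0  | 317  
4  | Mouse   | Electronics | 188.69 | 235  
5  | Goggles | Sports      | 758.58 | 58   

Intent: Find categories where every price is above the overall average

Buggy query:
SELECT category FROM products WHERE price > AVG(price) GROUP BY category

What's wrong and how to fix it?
Bug: AVG() is an aggregate; it can't sit directly in WHERE

Fix: Compute the overall average in a scalar subquery and compare each group's MIN against it in HAVING

Corrected query:
SELECT category FROM products GROUP BY category HAVING MIN(price) > (SELECT AVG(price) FROM products)

Result:
(no rows)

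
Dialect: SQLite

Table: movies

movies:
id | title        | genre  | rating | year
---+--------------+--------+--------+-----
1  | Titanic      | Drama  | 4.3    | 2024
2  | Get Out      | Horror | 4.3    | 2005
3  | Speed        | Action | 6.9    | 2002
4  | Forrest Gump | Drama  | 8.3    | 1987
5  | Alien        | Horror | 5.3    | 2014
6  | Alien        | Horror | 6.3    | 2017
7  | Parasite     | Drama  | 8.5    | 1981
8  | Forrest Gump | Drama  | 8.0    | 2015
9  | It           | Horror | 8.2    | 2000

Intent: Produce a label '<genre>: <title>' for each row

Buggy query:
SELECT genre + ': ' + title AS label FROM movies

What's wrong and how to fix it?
Bug: SQLite uses || for string concatenation; + coerces text to numbers (yielding 0)

Fix: Replace + with || to concatenate text

Corrected query:
SELECT genre || ': ' || title AS label FROM movies

Result:
label              
-------------------
Drama: Titanic     
Horror: Get Out    
Action: Speed      
Drama: Forrest Gump
Horror: Alien      
Horror: Alien      
Drama: Parasite    
Drama: Forrest Gump
Horror: It         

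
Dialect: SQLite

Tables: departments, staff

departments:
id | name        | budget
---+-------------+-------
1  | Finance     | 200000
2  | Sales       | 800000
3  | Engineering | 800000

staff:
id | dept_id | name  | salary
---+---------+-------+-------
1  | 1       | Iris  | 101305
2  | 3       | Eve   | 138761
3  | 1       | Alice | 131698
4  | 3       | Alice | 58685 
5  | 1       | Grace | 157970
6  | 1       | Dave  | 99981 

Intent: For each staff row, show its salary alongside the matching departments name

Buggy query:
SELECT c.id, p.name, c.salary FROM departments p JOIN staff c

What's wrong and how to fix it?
Bug: JOIN with no ON clause produces a cartesian product; every staff row pairs with every departments row

Fix: Specify the join condition linking the foreign key to the parent id

Corrected query:
SELECT c.id, p.name, c.salary FROM departments p JOIN staff c ON c.dept_id = p.id

Result:
id | name        | salary
---+-------------+-------
1  | Finance     | 101305
2  | Engineering | 138761
3  | Finance     | 131698
4  | Engineering | 58685 
5  | Finance     | 157970
6  | Finance     | 99981 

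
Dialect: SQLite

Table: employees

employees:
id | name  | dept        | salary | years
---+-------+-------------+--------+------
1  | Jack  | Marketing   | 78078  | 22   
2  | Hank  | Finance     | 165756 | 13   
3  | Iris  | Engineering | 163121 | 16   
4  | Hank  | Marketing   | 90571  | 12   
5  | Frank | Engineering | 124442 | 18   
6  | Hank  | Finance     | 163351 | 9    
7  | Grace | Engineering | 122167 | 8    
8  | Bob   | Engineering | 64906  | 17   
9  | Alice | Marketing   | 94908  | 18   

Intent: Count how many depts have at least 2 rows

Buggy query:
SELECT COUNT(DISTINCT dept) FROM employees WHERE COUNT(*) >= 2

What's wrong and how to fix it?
Bug: WHERE filters individual rows, not groups, so a group-level COUNT is invalid there

Fix: Group first with HAVING COUNT(*) >= 2, then COUNT the resulting groups

Corrected query:
SELECT COUNT(*) FROM (SELECT dept FROM employees GROUP BY dept HAVING COUNT(*) >= 2)

Result:
COUNT(*)
--------
3       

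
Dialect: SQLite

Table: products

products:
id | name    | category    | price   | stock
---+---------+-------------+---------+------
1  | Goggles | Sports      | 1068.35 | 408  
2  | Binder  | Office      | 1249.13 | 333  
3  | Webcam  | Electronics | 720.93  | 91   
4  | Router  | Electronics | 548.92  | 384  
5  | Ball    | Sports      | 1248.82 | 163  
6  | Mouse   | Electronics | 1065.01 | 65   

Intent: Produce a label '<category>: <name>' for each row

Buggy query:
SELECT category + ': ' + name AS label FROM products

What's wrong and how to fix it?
Bug: SQLite uses || for string concatenation; + coerces text to numbers (yielding 0)

Fix: Replace + with || to concatenate text

Corrected query:
SELECT category || ': ' || name AS label FROM products

Result:
label              
-------------------
Sports: Goggles    
Office: Binder     
Electronics: Webcam
Electronics: Router
Sports: Ball       
Electronics: Mouse 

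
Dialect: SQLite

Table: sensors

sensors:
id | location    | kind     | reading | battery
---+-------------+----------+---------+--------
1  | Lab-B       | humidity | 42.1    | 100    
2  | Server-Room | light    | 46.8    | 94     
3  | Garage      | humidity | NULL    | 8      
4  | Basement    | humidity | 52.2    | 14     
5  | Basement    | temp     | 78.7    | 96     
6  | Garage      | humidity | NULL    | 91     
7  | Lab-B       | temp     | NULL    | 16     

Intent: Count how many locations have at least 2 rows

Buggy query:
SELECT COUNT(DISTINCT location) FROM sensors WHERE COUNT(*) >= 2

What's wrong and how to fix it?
Bug: WHERE filters individual rows, not groups, so a group-level COUNT is invalid there

Fix: Use a subquery that GROUPs and filters with HAVING, then count its rows

Corrected query:
SELECT COUNT(*) FROM (SELECT location FROM sensors GROUP BY location HAVING COUNT(*) >= 2)

Result:
COUNT(*)
--------
3       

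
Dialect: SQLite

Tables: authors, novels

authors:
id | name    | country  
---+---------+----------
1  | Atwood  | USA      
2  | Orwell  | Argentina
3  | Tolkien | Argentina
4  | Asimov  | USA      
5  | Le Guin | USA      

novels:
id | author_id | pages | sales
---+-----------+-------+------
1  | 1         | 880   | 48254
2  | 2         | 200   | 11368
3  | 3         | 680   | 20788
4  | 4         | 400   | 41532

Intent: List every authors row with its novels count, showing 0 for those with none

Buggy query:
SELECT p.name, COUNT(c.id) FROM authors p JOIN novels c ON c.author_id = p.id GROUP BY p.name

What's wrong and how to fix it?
Bug: An inner join excludes parents with zero children

Fix: Switch to LEFT JOIN to retain unmatched parent rows

Corrected query:
SELECT p.name, COUNT(c.id) FROM authors p LEFT JOIN novels c ON c.author_id = p.id GROUP BY p.name

Result:
name    | COUNT(c.id)
--------+------------
Asimov  | 1          
Atwood  | 1          
Le Guin | 0          
Orwell  | 1          
Tolkien | 1          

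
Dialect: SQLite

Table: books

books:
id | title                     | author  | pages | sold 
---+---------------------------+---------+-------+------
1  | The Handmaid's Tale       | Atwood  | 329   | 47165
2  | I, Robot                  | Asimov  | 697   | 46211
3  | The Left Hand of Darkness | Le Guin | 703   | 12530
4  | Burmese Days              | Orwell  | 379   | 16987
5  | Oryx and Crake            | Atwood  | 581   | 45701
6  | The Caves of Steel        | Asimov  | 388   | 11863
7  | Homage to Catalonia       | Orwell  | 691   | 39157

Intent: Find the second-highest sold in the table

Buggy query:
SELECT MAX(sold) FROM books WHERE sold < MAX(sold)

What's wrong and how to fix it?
Bug: The inner MAX is an aggregate inside WHERE, which is not allowed

Fix: Put the inner MAX in a scalar subquery

Corrected query:
SELECT MAX(sold) FROM books WHERE sold < (SELECT MAX(sold) FROM books)

Result:
MAX(sold)
---------
46211    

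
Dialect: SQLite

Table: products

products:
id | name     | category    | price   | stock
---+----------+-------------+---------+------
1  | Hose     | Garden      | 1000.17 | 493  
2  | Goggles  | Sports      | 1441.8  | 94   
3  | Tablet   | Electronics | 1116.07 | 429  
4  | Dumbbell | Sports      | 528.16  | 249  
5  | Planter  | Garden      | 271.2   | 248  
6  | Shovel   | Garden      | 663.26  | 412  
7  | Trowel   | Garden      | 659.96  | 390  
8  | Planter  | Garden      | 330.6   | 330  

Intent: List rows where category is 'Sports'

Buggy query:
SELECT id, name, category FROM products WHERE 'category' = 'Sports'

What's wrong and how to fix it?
Bug: Single quotes denote string literals in SQL; the column name is being compared as a constant string

Fix: Reference the column as category without single quotes

Corrected query:
SELECT id, name, category FROM products WHERE category = 'Sports'

Result:
id | name     | category
---+----------+---------
2  | Goggles  | Sports  
4  | Dumbbell | Sports  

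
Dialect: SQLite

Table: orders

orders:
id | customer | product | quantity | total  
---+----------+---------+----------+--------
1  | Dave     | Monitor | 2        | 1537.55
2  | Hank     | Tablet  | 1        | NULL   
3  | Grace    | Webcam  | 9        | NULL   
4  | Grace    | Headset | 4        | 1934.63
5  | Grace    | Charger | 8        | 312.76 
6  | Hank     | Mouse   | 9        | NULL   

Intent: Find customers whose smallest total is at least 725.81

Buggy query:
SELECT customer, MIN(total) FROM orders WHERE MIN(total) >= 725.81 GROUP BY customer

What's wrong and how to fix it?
Bug: Aggregates like MIN are computed per group after WHERE runs

Fix: Use HAVING for the per-group MIN condition

Corrected query:
SELECT customer, MIN(total) FROM orders GROUP BY customer HAVING MIN(total) >= 725.81

Result:
customer | MIN(total)
---------+-----------
Dave     | 1537.55   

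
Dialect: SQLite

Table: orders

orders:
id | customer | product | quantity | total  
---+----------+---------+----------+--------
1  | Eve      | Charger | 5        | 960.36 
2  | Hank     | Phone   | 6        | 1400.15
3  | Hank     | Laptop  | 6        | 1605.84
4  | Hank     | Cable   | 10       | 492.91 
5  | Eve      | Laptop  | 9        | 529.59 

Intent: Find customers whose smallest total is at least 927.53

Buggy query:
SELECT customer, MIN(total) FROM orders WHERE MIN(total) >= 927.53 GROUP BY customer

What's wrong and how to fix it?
Bug: MIN() in WHERE is a misuse of aggregate

Fix: Use HAVING for the per-group MIN condition

Corrected query:
SELECT customer, MIN(total) FROM orders GROUP BY customer HAVING MIN(total) >= 927.53

Result:
(no rows)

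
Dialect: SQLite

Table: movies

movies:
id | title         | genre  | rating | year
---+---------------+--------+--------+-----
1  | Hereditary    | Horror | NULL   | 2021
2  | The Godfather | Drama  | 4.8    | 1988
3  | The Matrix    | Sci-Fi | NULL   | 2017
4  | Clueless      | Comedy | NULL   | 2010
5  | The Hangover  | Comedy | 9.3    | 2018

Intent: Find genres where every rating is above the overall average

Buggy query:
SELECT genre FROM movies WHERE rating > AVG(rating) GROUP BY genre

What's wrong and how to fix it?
Bug: WHERE evaluates per row before aggregation, so AVG() is unavailable

Fix: Use a subquery for AVG and a HAVING MIN(...) filter so the condition holds for every row in the group

Corrected query:
SELECT genre FROM movies GROUP BY genre HAVING MIN(rating) > (SELECT AVG(rating) FROM movies)

Result:
genre 
------
Comedy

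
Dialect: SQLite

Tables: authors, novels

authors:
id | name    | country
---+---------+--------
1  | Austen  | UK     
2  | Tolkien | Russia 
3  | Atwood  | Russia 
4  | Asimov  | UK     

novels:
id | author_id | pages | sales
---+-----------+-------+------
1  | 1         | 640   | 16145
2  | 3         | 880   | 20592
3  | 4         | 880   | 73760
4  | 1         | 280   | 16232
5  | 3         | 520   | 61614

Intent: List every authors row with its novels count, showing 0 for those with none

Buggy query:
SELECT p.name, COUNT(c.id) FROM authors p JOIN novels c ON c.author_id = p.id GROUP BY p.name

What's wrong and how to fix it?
Bug: An inner join excludes parents with zero children

Fix: Switch to LEFT JOIN to retain unmatched parent rows

Corrected query:
SELECT p.name, COUNT(c.id) FROM authors p LEFT JOIN novels c ON c.author_id = p.id GROUP BY p.name

Result:
name    | COUNT(c.id)
--------+------------
Asimov  | 1          
Atwood  | 2          
Austen  | 2          
Tolkien | 0          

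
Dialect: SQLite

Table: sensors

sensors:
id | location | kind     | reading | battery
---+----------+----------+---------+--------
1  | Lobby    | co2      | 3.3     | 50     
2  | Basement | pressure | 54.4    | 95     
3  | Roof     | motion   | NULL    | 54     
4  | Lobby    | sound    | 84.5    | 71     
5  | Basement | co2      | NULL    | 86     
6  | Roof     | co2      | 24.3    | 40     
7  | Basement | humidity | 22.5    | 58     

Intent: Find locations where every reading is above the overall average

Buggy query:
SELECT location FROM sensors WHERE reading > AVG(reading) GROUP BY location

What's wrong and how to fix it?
Bug: WHERE evaluates per row before aggregation, so AVG() is unavailable

Fix: Compute the overall average in a scalar subquery and compare each group's MIN against it in HAVING

Corrected query:
SELECT location FROM sensors GROUP BY location HAVING MIN(reading) > (SELECT AVG(reading) FROM sensors)

Result:
(no rows)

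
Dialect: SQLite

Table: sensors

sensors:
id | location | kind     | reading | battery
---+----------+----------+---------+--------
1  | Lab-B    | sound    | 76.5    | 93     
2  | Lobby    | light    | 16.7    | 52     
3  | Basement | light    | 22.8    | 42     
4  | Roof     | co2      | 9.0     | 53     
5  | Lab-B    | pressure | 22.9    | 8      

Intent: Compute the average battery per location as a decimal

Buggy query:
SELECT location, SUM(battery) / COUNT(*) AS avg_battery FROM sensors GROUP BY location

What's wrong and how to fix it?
Bug: Both operands are integers, so '/' performs integer division and truncates

Fix: Cast one side to REAL so the division keeps the fractional part

Corrected query:
SELECT location, SUM(battery) * 1.0 / COUNT(*) AS avg_battery FROM sensors GROUP BY location

Result:
location | avg_battery
---------+------------
Basement | 42         
Lab-B    | 50.5       
Lobby    | 52         
Roof     | 53         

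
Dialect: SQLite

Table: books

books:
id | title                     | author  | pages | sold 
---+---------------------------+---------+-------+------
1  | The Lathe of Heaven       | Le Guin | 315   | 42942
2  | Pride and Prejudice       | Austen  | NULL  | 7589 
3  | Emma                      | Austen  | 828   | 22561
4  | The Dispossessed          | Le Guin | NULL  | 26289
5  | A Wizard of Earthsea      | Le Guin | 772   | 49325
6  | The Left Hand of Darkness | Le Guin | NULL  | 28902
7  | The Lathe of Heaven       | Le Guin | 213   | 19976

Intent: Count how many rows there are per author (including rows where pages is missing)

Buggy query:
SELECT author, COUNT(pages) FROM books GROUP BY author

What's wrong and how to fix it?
Bug: COUNT(pages) skips NULLs, so groups with missing pages are undercounted

Fix: Replace COUNT(pages) with COUNT(*)

Corrected query:
SELECT author, COUNT(*) FROM books GROUP BY author

Result:
author  | COUNT(*)
--------+---------
Austen  | 2       
Le Guin | 5       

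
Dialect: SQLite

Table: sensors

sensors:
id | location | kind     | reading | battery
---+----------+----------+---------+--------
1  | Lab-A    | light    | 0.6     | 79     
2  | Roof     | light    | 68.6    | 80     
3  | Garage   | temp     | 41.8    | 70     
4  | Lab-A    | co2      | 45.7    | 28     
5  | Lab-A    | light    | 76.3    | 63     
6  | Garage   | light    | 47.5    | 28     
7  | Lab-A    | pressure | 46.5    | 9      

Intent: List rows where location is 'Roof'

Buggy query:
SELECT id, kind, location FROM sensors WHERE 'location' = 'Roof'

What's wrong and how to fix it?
Bug: Single quotes denote string literals in SQL; the column name is being compared as a constant string

Fix: Reference the column as location without single quotes

Corrected query:
SELECT id, kind, location FROM sensors WHERE location = 'Roof'

Result:
id | kind  | location
---+-------+---------
2  | light | Roof    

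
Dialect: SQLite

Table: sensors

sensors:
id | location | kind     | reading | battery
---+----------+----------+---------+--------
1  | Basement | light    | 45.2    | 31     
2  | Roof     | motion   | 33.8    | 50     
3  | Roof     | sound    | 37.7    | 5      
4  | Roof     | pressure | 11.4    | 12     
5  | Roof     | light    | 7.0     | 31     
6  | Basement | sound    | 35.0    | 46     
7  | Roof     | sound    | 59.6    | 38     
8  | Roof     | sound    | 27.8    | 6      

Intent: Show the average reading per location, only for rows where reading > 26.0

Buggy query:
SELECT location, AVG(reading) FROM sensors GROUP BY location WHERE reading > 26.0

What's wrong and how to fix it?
Bug: WHERE cannot follow GROUP BY

Fix: Place WHERE between FROM and GROUP BY

Corrected query:
SELECT location, AVG(reading) FROM sensors WHERE reading > 26.0 GROUP BY location

Result:
location | AVG(reading)
---------+-------------
Basement | 40.1        
Roof     | 39.725      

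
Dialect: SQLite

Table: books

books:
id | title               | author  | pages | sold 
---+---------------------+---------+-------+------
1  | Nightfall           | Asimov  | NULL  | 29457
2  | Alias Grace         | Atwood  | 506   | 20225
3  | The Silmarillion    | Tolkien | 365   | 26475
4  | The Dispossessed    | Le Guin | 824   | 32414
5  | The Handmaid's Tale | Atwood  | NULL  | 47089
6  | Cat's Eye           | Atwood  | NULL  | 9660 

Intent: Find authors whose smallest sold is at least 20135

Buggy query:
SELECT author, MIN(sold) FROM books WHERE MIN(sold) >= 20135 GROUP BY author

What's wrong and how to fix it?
Bug: MIN() in WHERE is a misuse of aggregate

Fix: Replace WHERE with HAVING after the GROUP BY

Corrected query:
SELECT author, MIN(sold) FROM books GROUP BY author HAVING MIN(sold) >= 20135

Result:
author  | MIN(sold)
--------+----------
Asimov  | 29457    
Le Guin | 32414    
Tolkien | 26475    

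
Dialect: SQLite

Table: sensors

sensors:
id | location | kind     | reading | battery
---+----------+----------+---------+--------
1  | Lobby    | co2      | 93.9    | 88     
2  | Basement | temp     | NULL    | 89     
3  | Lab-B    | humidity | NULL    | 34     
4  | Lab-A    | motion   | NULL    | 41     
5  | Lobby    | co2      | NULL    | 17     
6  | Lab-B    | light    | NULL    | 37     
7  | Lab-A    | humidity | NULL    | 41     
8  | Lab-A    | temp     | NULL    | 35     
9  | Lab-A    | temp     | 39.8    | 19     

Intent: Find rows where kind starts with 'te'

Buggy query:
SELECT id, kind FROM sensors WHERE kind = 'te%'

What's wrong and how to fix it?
Bug: '=' compares the literal string including the % character; pattern matching needs LIKE

Fix: Use LIKE for wildcard pattern matching

Corrected query:
SELECT id, kind FROM sensors WHERE kind LIKE 'te%'

Result:
id | kind
---+-----
2  | temp
8  | temp
9  | temp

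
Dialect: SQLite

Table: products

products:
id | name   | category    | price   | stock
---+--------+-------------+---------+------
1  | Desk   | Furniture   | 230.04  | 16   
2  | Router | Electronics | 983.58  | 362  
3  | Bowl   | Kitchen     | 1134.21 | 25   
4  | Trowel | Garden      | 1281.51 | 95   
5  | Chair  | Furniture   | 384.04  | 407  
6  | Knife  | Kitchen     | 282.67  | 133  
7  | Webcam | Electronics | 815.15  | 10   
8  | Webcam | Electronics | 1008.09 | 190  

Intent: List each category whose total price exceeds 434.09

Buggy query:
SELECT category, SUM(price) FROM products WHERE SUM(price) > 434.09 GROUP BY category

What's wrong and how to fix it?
Bug: SUM(price) is an aggregate, but WHERE filters rows before aggregation

Fix: Use HAVING (which filters groups after aggregation) instead of WHERE

Corrected query:
SELECT category, SUM(price) FROM products GROUP BY category HAVING SUM(price) > 434.09

Result:
category    | SUM(price)
------------+-----------
Electronics | 2806.82   
Furniture   | 614.08    
Garden      | 1281.51   
Kitchen     | 1416.88   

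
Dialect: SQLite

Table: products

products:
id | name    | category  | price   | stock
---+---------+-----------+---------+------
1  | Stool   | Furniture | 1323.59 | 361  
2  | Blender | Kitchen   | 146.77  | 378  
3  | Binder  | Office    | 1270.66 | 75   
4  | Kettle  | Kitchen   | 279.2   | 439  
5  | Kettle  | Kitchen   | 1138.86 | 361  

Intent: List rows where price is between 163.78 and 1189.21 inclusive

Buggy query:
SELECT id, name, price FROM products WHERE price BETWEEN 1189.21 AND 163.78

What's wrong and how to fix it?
Bug: BETWEEN expects the lower bound first; with 1189.21 AND 163.78 the range is empty

Fix: Swap the bounds so the smaller value comes first

Corrected query:
SELECT id, name, price FROM products WHERE price BETWEEN 163.78 AND 1189.21

Result:
id | name   | price  
---+--------+--------
4  | Kettle | 279.2  
5  | Kettle | 1138.86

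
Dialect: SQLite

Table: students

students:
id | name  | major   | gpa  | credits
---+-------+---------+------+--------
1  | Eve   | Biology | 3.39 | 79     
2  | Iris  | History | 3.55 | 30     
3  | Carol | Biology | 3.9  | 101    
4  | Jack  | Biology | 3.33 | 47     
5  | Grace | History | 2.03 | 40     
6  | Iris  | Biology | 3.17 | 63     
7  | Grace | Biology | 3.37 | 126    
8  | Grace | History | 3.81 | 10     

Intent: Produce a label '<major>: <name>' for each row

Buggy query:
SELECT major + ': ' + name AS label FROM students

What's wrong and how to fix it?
Bug: '+' is numeric addition; on text columns SQLite converts them to 0 instead of concatenating

Fix: Replace + with || to concatenate text

Corrected query:
SELECT major || ': ' || name AS label FROM students

Result:
label         
--------------
Biology: Eve  
History: Iris 
Biology: Carol
Biology: Jack 
History: Grace
Biology: Iris 
Biology: Grace
History: Grace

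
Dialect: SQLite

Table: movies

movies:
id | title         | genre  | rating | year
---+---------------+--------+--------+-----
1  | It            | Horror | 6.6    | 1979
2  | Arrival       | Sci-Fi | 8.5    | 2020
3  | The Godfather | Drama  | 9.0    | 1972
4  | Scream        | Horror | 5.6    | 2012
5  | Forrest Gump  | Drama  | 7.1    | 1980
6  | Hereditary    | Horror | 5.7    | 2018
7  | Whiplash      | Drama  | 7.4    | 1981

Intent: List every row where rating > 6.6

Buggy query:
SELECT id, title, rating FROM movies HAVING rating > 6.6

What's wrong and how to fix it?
Bug: This is a non-aggregate query (no GROUP BY, no aggregates), so in SQLite the HAVING clause is invalid here; a row-level condition belongs in WHERE

Fix: Replace HAVING with WHERE since the condition applies to individual rows

Corrected query:
SELECT id, title, rating FROM movies WHERE rating > 6.6

Result:
id | title         | rating
---+---------------+-------
2  | Arrival       | 8.5   
3  | The Godfather | 9     
5  | Forrest Gump  | 7.1   
7  | Whiplash      | 7.4   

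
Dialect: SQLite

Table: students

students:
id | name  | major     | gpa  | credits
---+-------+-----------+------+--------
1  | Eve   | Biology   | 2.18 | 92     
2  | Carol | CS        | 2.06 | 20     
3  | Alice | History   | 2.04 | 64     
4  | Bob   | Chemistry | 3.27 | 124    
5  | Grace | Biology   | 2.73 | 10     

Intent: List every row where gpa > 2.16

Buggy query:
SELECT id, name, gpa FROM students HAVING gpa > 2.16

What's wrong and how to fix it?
Bug: HAVING filters the output of aggregation, but this query has no GROUP BY and no aggregate functions, so SQLite rejects it (HAVING clause on a non-aggregate query); the condition here is per row

Fix: Replace HAVING with WHERE since the condition applies to individual rows

Corrected query:
SELECT id, name, gpa FROM students WHERE gpa > 2.16

Result:
id | name  | gpa 
---+-------+-----
1  | Eve   | 2.18
4  | Bob   | 3.27
5  | Grace | 2.73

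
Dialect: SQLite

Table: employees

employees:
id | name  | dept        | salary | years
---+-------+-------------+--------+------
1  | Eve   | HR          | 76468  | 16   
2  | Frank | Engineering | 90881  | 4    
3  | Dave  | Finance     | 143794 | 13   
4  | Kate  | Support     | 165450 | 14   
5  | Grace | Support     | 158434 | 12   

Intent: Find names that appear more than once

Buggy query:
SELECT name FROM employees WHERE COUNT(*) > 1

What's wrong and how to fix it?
Bug: COUNT(*) is an aggregate and cannot be used in WHERE

Fix: GROUP BY name, then filter groups with HAVING COUNT(*) > 1

Corrected query:
SELECT name FROM employees GROUP BY name HAVING COUNT(*) > 1

Result:
(no rows)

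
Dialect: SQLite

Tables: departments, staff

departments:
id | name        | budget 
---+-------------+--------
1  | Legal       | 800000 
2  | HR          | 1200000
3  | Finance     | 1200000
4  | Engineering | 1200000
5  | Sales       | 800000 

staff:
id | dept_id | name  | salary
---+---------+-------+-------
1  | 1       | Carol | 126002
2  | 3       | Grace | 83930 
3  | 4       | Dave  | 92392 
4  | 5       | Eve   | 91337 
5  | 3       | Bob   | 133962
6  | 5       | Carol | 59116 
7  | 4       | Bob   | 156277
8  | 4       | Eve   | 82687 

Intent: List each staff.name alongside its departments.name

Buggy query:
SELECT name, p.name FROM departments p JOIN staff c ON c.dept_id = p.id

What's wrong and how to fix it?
Bug: 'name' exists in both joined tables, so the database can't tell which one is meant

Fix: Qualify the column with its table alias (c.name)

Corrected query:
SELECT c.name, p.name FROM departments p JOIN staff c ON c.dept_id = p.id

Result:
name  | name       
------+------------
Carol | Legal      
Grace | Finance    
Dave  | Engineering
Eve   | Sales      
Bob   | Finance    
Carol | Sales      
Bob   | Engineering
Eve   | Engineering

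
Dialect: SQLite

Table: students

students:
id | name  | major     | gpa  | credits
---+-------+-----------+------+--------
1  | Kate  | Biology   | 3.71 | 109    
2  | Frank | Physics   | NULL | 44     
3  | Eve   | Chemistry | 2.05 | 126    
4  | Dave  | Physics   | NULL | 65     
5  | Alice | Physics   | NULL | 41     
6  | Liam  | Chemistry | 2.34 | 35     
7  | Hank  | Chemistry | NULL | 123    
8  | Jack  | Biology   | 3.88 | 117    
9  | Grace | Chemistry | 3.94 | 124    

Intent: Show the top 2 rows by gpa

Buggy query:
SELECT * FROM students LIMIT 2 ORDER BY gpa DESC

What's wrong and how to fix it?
Bug: ORDER BY cannot follow LIMIT; LIMIT is the final clause

Fix: Sort with ORDER BY, then apply LIMIT

Corrected query:
SELECT * FROM students ORDER BY gpa DESC LIMIT 2

Result:
id | name  | major     | gpa  | credits
---+-------+-----------+------+--------
9  | Grace | Chemistry | 3.94 | 124    
8  | Jack  | Biology   | 3.88 | 117    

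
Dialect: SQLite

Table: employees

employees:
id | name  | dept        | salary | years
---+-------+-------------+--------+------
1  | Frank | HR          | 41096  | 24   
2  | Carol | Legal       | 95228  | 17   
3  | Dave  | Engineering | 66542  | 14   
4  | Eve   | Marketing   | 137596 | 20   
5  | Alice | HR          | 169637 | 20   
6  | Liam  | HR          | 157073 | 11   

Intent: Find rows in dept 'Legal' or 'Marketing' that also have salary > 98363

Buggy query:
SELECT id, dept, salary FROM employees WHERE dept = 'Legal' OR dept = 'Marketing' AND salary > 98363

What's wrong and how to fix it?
Bug: AND binds tighter than OR, so this parses as dept = 'Legal' OR (dept = 'Marketing' AND salary > 98363)

Fix: Group the OR with parentheses (or use IN), then AND the threshold

Corrected query:
SELECT id, dept, salary FROM employees WHERE (dept = 'Legal' OR dept = 'Marketing') AND salary > 98363

Result:
id | dept      | salary
---+-----------+-------
4  | Marketing | 137596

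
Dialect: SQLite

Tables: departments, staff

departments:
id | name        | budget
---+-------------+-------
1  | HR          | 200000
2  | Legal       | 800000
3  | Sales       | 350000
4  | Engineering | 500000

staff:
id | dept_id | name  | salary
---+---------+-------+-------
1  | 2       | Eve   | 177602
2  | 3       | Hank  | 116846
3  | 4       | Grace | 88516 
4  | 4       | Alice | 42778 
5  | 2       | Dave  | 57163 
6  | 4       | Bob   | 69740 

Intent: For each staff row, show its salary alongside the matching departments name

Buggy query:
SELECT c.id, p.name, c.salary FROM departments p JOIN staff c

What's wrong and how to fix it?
Bug: JOIN with no ON clause produces a cartesian product; every staff row pairs with every departments row

Fix: Add ON c.dept_id = p.id to the JOIN

Corrected query:
SELECT c.id, p.name, c.salary FROM departments p JOIN staff c ON c.dept_id = p.id

Result:
id | name        | salary
---+-------------+-------
1  | Legal       | 177602
2  | Sales       | 116846
3  | Engineering | 88516 
4  | Engineering | 42778 
5  | Legal       | 57163 
6  | Engineering | 69740 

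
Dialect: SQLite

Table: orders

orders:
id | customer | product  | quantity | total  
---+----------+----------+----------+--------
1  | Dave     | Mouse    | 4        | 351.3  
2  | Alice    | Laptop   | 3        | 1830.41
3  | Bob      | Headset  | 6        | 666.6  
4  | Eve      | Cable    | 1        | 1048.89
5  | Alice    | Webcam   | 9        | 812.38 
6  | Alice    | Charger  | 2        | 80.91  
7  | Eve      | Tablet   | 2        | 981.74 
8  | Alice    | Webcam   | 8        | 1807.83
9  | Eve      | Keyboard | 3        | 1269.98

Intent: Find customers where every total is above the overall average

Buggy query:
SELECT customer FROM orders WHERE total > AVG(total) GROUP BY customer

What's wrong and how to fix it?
Bug: AVG() is an aggregate; it can't sit directly in WHERE

Fix: Compute the overall average in a scalar subquery and compare each group's MIN against it in HAVING

Corrected query:
SELECT customer FROM orders GROUP BY customer HAVING MIN(total) > (SELECT AVG(total) FROM orders)

Result:
(no rows)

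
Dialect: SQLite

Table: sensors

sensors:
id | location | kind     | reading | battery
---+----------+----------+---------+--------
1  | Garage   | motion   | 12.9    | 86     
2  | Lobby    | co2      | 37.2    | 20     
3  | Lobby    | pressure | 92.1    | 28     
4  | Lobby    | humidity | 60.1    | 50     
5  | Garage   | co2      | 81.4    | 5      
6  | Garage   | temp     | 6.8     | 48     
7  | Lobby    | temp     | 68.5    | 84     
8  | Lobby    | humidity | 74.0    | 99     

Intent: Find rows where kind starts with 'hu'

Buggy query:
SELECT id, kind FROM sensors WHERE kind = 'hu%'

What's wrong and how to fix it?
Bug: '=' compares the literal string including the % character; pattern matching needs LIKE

Fix: Use LIKE for wildcard pattern matching

Corrected query:
SELECT id, kind FROM sensors WHERE kind LIKE 'hu%'

Result:
id | kind    
---+---------
4  | humidity
8  | humidity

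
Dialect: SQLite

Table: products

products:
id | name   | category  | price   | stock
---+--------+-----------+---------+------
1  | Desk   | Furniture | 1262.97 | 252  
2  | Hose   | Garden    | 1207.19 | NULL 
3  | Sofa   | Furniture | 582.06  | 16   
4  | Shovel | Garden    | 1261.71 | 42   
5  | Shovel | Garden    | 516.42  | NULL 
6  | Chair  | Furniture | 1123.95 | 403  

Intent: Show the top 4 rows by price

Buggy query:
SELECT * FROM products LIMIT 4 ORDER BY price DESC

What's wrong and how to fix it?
Bug: LIMIT must come after ORDER BY

Fix: Sort with ORDER BY, then apply LIMIT

Corrected query:
SELECT * FROM products ORDER BY price DESC LIMIT 4

Result:
id | name   | category  | price   | stock
---+--------+-----------+---------+------
1  | Desk   | Furniture | 1262.97 | 252  
4  | Shovel | Garden    | 1261.71 | 42   
2  | Hose   | Garden    | 1207.19 | NULL 
6  | Chair  | Furniture | 1123.95 | 403  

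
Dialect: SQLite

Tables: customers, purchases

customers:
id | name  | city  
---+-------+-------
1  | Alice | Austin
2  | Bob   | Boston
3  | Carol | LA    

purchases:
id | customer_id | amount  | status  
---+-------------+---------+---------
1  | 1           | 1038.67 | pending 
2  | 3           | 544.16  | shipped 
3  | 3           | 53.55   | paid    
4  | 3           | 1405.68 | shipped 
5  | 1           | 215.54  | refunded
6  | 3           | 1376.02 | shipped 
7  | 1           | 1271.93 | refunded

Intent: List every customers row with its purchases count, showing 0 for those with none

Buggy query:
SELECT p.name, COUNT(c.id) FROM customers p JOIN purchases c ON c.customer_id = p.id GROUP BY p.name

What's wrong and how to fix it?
Bug: INNER JOIN drops customers rows that have no matching purchases rows

Fix: Use LEFT JOIN so parents without children still appear (COUNT(c.id) gives 0)

Corrected query:
SELECT p.name, COUNT(c.id) FROM customers p LEFT JOIN purchases c ON c.customer_id = p.id GROUP BY p.name

Result:
name  | COUNT(c.id)
------+------------
Alice | 3          
Bob   | 0          
Carol | 4          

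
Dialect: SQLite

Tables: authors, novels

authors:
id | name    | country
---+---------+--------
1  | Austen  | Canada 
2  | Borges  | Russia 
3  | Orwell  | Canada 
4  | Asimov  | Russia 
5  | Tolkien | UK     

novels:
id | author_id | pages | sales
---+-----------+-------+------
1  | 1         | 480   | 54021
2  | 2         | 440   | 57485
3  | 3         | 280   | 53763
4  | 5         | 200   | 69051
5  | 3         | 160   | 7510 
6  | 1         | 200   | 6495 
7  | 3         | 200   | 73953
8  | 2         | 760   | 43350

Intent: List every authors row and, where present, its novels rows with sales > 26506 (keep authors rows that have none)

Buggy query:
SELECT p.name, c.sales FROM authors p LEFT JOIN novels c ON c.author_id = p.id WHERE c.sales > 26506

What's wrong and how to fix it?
Bug: Filtering c.sales in WHERE discards the NULL rows produced by LEFT JOIN, turning it into an inner join

Fix: Put 'c.sales > 26506' in the JOIN's ON clause instead of WHERE

Corrected query:
SELECT p.name, c.sales FROM authors p LEFT JOIN novels c ON c.author_id = p.id AND c.sales > 26506

Result:
name    | sales
--------+------
Austen  | 54021
Borges  | 43350
Borges  | 57485
Orwell  | 53763
Orwell  | 73953
Asimov  | NULL 
Tolkien | 69051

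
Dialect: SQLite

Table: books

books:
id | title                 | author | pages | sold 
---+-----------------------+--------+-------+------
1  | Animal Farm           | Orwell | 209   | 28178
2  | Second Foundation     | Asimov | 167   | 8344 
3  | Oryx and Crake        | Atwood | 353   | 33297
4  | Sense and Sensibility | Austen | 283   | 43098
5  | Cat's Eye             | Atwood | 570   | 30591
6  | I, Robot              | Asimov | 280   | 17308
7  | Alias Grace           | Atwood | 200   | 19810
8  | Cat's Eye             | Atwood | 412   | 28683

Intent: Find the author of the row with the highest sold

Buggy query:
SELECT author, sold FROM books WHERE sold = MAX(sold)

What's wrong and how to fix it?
Bug: MAX(sold) is an aggregate and cannot be used directly in WHERE

Fix: Wrap MAX in a scalar subquery so WHERE compares against a single value

Corrected query:
SELECT author, sold FROM books WHERE sold = (SELECT MAX(sold) FROM books)

Result:
author | sold 
-------+------
Austen | 43098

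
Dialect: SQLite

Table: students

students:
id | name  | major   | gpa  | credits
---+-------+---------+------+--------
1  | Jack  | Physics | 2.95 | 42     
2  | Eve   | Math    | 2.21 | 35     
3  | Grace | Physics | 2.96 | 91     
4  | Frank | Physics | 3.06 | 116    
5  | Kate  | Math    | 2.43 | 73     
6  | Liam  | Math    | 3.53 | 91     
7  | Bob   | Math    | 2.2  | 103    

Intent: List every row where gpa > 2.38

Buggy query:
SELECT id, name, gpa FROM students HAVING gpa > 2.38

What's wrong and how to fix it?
Bug: This is a non-aggregate query (no GROUP BY, no aggregates), so in SQLite the HAVING clause is invalid here; a row-level condition belongs in WHERE

Fix: Use WHERE for row-level filtering

Corrected query:
SELECT id, name, gpa FROM students WHERE gpa > 2.38

Result:
id | name  | gpa 
---+-------+-----
1  | Jack  | 2.95
3  | Grace | 2.96
4  | Frank | 3.06
5  | Kate  | 2.43
6  | Liam  | 3.53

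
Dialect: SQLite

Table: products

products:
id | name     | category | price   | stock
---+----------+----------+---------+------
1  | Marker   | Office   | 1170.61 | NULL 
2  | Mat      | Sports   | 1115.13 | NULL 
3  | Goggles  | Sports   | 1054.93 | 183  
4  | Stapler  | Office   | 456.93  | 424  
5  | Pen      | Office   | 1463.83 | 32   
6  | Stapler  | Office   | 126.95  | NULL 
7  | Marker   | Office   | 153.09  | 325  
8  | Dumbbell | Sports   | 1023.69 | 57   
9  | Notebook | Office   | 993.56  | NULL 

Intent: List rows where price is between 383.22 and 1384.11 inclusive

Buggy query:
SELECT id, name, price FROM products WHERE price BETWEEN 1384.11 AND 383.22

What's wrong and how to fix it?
Bug: The bounds are reversed; BETWEEN a AND b requires a <= b to match anything

Fix: Write BETWEEN 383.22 AND 1384.11

Corrected query:
SELECT id, name, price FROM products WHERE price BETWEEN 383.22 AND 1384.11

Result:
id | name     | price  
---+----------+--------
1  | Marker   | 1170.61
2  | Mat      | 1115.13
3  | Goggles  | 1054.93
4  | Stapler  | 456.93 
8  | Dumbbell | 1023.69
9  | Notebook | 993.56 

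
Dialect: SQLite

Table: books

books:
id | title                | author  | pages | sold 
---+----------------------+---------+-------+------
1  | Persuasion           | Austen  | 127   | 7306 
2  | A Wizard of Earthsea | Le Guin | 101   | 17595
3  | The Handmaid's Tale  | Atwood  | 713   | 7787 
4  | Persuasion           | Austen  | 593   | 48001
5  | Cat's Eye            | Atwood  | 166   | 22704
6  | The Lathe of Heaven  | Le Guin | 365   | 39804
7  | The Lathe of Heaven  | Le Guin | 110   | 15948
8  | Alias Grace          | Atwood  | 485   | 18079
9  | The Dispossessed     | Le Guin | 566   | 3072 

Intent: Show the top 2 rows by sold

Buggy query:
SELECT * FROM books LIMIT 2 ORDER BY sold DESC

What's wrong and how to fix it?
Bug: LIMIT must come after ORDER BY

Fix: Sort with ORDER BY, then apply LIMIT

Corrected query:
SELECT * FROM books ORDER BY sold DESC LIMIT 2

Result:
id | title               | author  | pages | sold 
---+---------------------+---------+-------+------
4  | Persuasion          | Austen  | 593   | 48001
6  | The Lathe of Heaven | Le Guin | 365   | 39804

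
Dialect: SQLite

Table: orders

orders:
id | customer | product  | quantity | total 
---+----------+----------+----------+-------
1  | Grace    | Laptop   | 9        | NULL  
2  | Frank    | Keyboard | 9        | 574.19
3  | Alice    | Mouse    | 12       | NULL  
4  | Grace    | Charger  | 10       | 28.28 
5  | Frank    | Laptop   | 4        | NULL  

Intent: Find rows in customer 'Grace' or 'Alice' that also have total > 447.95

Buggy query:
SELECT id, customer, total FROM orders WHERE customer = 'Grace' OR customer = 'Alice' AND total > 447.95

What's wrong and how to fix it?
Bug: Without parentheses, AND is evaluated before OR, so the total filter only applies to the 'Alice' branch

Fix: Add parentheses around the OR so the AND applies to both alternatives

Corrected query:
SELECT id, customer, total FROM orders WHERE (customer = 'Grace' OR customer = 'Alice') AND total > 447.95

Result:
(no rows)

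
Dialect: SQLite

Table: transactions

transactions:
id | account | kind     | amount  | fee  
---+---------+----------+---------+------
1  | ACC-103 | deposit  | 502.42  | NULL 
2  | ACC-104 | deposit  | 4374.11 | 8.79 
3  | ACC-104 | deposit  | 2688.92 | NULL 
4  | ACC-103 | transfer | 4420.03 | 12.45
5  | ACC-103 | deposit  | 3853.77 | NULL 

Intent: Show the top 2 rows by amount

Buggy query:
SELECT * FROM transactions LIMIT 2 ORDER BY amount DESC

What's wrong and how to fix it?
Bug: ORDER BY cannot follow LIMIT; LIMIT is the final clause

Fix: Swap the clauses: ORDER BY first, then LIMIT

Corrected query:
SELECT * FROM transactions ORDER BY amount DESC LIMIT 2

Result:
id | account | kind     | amount  | fee  
---+---------+----------+---------+------
4  | ACC-103 | transfer | 4420.03 | 12.45
2  | ACC-104 | deposit  | 4374.11 | 8.79 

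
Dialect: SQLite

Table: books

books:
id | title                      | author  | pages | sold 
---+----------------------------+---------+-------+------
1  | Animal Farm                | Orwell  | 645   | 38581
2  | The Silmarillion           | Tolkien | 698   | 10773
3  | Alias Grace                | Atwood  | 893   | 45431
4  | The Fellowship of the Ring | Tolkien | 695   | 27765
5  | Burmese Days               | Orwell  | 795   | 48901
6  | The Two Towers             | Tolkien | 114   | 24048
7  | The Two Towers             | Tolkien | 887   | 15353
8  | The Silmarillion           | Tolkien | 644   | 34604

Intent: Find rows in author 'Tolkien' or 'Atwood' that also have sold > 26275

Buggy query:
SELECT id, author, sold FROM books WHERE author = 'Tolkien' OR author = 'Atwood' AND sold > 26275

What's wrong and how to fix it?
Bug: AND binds tighter than OR, so this parses as author = 'Tolkien' OR (author = 'Atwood' AND sold > 26275)

Fix: Group the OR with parentheses (or use IN), then AND the threshold

Corrected query:
SELECT id, author, sold FROM books WHERE (author = 'Tolkien' OR author = 'Atwood') AND sold > 26275

Result:
id | author  | sold 
---+---------+------
3  | Atwood  | 45431
4  | Tolkien | 27765
8  | Tolkien | 34604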